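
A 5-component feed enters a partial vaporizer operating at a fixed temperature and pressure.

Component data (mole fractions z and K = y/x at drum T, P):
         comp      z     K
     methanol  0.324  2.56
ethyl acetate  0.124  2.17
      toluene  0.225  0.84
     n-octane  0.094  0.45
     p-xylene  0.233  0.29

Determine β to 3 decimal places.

Rachford–Rice: g(β) = Σ zᵢ(Kᵢ−1)/(1+β(Kᵢ−1)) = 0.
Feasibility: ΣzᵢKᵢ = 1.397, Σzᵢ/Kᵢ = 1.464 — both > 1, two phases present.
Newton iteration, β⁰ = 0.63:
  β = 0.630: g = -0.0800, g' = -0.715 → β = 0.518
  β = 0.518: g = -0.0034, g' = -0.663 → β = 0.513
Converged at β = 0.513.

β = 0.513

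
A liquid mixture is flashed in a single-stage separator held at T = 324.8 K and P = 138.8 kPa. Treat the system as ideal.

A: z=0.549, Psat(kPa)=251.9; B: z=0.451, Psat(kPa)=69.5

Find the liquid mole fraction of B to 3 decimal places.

x_B = 0.620

Raoult's law: Kᵢ = Pᵢˢᵃᵗ/P = Pᵢˢᵃᵗ/138.8.
  K_A = 251.9/138.8 = 1.81484, K_B = 69.5/138.8 = 0.50072
Material balance + equilibrium reduce to Σ zᵢ(Kᵢ−1)/(1+ψ(Kᵢ−1)) = 0.
g(0) = ΣzᵢKᵢ − 1 = 0.222 and g(1) = 1 − Σzᵢ/Kᵢ = -0.203, so a root lies in (0, 1).
Binary case is linear: z₁(K₁−1)(1+ψ(K₂−1)) + z₂(K₂−1)(1+ψ(K₁−1)) = 0
⇒ ψ = [z₁(K₁−1)+z₂(K₂−1)] / [−(K₁−1)(K₂−1)] = 0.2222/0.4068 = 0.546
Compositions from xᵢ = zᵢ/(1+ψ(Kᵢ−1)), yᵢ = Kᵢxᵢ:
  A: x = 0.380, y = 0.690
  B: x = 0.620, y = 0.310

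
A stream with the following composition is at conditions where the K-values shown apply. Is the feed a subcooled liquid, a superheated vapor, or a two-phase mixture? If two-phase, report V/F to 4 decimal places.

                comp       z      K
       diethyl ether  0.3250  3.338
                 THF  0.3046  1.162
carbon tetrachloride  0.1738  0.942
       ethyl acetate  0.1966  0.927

superheated vapor

ΣzᵢKᵢ = 1.7848; Σzᵢ/Kᵢ = 0.7561.
Since Σzᵢ/Kᵢ < 1 the mixture is above its dew point — single vapor phase.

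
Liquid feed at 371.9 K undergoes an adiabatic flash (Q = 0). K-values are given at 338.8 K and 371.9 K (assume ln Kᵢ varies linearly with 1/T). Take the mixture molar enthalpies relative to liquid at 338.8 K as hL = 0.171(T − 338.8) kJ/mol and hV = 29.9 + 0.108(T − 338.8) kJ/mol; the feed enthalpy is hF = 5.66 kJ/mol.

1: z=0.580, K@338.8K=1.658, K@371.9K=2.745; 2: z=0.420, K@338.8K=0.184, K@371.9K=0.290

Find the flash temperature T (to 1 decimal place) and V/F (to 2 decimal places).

Adiabatic flash: solve Rachford–Rice at each trial T, then check hF = ψ·hV(T) + (1−ψ)·hL(T).
  T = 338.8 K: K = (1.658, 0.184), RR gives ψ = 0.072, H_out = 2.167 kJ/mol
  T = 371.9 K: K = (2.745, 0.290), RR gives ψ = 0.576, H_out = 21.687 kJ/mol
  T = 355.4 K: K = (2.160, 0.234), RR gives ψ = 0.395, H_out = 14.230 kJ/mol
  T = 347.1 K: K = (1.899, 0.208), RR gives ψ = 0.265, H_out = 9.199 kJ/mol
  T = 343.0 K: K = (1.777, 0.196), RR gives ψ = 0.181, H_out = 6.077 kJ/mol
  T = 340.9 K: K = (1.717, 0.190), RR gives ψ = 0.130, H_out = 4.231 kJ/mol
Linear interpolation between T = 340.9 (H_out = 4.231) and T = 343.0 (H_out = 6.077) on hF = 5.66 gives T ≈ 342.5 K, at which ψ = 0.17.

T = 342.5 K, V/F = 0.17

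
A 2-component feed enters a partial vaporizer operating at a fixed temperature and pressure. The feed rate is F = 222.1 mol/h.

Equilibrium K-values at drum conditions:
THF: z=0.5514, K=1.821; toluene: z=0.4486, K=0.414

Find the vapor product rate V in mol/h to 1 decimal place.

Material balance + equilibrium reduce to Σ zᵢ(Kᵢ−1)/(1+ψ(Kᵢ−1)) = 0.
Check two-phase: ΣzᵢKᵢ = 1.1898 > 1 and Σzᵢ/Kᵢ = 1.3864 > 1, so g(0) = 0.1898 > 0 and g(1) = -0.3864 < 0.
Binary case is linear: z₁(K₁−1)(1+ψ(K₂−1)) + z₂(K₂−1)(1+ψ(K₁−1)) = 0
⇒ ψ = [z₁(K₁−1)+z₂(K₂−1)] / [−(K₁−1)(K₂−1)] = 0.18982/0.48111 = 0.3945
Then V = ψ·F = 0.3945·222.1 = 87.6 mol/h and L = F − V = 134.5 mol/h.

V = 87.6 mol/h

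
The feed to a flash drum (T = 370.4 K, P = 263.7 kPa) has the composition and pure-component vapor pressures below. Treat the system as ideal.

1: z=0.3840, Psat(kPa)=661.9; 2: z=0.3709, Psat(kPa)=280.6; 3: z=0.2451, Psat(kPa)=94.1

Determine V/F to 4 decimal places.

Raoult's law: Kᵢ = Pᵢˢᵃᵗ/P = Pᵢˢᵃᵗ/263.7.
  K_1 = 661.9/263.7 = 2.510049, K_2 = 280.6/263.7 = 1.064088, K_3 = 94.1/263.7 = 0.356845
Rachford–Rice: g(V/F) = Σ zᵢ(Kᵢ−1)/(1+V/F(Kᵢ−1)) = 0.
Check two-phase: ΣzᵢKᵢ = 1.4460 > 1 and Σzᵢ/Kᵢ = 1.1884 > 1, so g(0) = 0.4460 > 0 and g(1) = -0.1884 < 0.
Newton–Raphson from V/F = 0.5:
  V/F = 0.5000: g = 0.12107, g' = -0.5060 → V/F = 0.7393
  V/F = 0.7393: g = -0.00385, g' = -0.5654 → V/F = 0.7325
Converged at V/F = 0.7325.

V/F = 0.7325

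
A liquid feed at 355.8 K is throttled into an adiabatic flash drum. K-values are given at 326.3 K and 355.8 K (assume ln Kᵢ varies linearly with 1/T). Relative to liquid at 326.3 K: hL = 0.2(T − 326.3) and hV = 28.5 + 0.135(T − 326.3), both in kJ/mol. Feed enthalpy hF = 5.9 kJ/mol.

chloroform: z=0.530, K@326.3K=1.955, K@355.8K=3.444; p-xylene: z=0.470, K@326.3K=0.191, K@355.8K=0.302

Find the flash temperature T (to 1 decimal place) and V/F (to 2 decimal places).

Adiabatic flash: solve Rachford–Rice at each trial T, then check hF = ψ·hV(T) + (1−ψ)·hL(T).
  T = 326.3 K: K = (1.955, 0.191), RR gives ψ = 0.163, H_out = 4.645 kJ/mol
  T = 355.8 K: K = (3.444, 0.302), RR gives ψ = 0.567, H_out = 20.972 kJ/mol
  T = 341.1 K: K = (2.629, 0.243), RR gives ψ = 0.411, H_out = 14.290 kJ/mol
  T = 333.7 K: K = (2.275, 0.216), RR gives ψ = 0.307, H_out = 10.088 kJ/mol
  T = 330.0 K: K = (2.111, 0.203), RR gives ψ = 0.242, H_out = 7.578 kJ/mol
  T = 328.1 K: K = (2.030, 0.197), RR gives ψ = 0.203, H_out = 6.135 kJ/mol
Linear interpolation between T = 326.3 (H_out = 4.645) and T = 328.1 (H_out = 6.135) on hF = 5.9 gives T ≈ 327.8 K, at which ψ = 0.20.

T = 327.8 K, V/F = 0.20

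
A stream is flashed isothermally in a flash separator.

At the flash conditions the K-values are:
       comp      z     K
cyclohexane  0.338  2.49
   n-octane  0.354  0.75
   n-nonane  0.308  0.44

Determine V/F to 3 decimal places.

Newton iteration, V/F⁰ = 0.33:
  V/F = 0.330: g = 0.0296, g' = -0.509 → V/F = 0.388
  V/F = 0.388: g = 0.0007, g' = -0.486 → V/F = 0.390
Converged at V/F = 0.390.

V/F = 0.390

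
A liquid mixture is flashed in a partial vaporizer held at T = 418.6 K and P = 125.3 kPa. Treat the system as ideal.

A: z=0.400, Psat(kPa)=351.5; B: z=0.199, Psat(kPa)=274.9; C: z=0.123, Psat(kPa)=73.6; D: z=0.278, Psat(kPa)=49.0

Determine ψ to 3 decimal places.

Raoult's law: Kᵢ = Pᵢˢᵃᵗ/P = Pᵢˢᵃᵗ/125.3.
  K_A = 351.5/125.3 = 2.80527, K_B = 274.9/125.3 = 2.19393, K_C = 73.6/125.3 = 0.58739, K_D = 49.0/125.3 = 0.39106
Rachford–Rice: g(ψ) = Σ zᵢ(Kᵢ−1)/(1+ψ(Kᵢ−1)) = 0.
Check two-phase: ΣzᵢKᵢ = 1.740 > 1 and Σzᵢ/Kᵢ = 1.154 > 1, so g(0) = 0.740 > 0 and g(1) = -0.154 < 0.
Newton–Raphson from ψ = 0.5:
  ψ = 0.500: g = 0.2210, g' = -0.718 → ψ = 0.808
  ψ = 0.808: g = 0.0053, g' = -0.736 → ψ = 0.815
Converged at ψ = 0.815.

ψ = 0.815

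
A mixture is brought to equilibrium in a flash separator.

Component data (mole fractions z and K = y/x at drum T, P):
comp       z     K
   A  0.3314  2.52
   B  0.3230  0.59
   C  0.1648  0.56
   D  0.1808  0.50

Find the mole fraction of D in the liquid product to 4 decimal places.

Iterate (Newton) starting at ψ = 0.5:
  ψ = 0.5000: g = -0.09387, g' = -0.4659 → ψ = 0.2985
  ψ = 0.2985: g = 0.00587, g' = -0.5375 → ψ = 0.3094
  ψ = 0.3094: g = 0.00003, g' = -0.5314 → ψ = 0.3095
Converged at ψ = 0.3095.
Compositions from xᵢ = zᵢ/(1+ψ(Kᵢ−1)), yᵢ = Kᵢxᵢ:
  A: x = 0.2254, y = 0.5679
  B: x = 0.3699, y = 0.2183
  C: x = 0.1908, y = 0.1068
  D: x = 0.2139, y = 0.1070

x_D = 0.2139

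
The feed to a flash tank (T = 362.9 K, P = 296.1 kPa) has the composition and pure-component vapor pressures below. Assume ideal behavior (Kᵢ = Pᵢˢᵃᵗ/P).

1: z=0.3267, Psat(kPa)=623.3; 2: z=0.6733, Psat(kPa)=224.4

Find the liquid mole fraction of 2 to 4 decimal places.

Raoult's law: Kᵢ = Pᵢˢᵃᵗ/P = Pᵢˢᵃᵗ/296.1.
  K_1 = 623.3/296.1 = 2.105032, K_2 = 224.4/296.1 = 0.757852
Binary case is linear: z₁(K₁−1)(1+ψ(K₂−1)) + z₂(K₂−1)(1+ψ(K₁−1)) = 0
⇒ ψ = [z₁(K₁−1)+z₂(K₂−1)] / [−(K₁−1)(K₂−1)] = 0.19798/0.26758 = 0.7399
Compositions from xᵢ = zᵢ/(1+ψ(Kᵢ−1)), yᵢ = Kᵢxᵢ:
  1: x = 0.1797, y = 0.3784
  2: x = 0.8203, y = 0.6216

x_2 = 0.8203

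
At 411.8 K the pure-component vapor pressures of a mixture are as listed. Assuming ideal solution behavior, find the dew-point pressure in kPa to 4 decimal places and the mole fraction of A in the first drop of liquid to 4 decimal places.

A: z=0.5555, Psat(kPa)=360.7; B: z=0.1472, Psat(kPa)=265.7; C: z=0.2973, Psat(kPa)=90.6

At the dew point ψ → 1, so Σzᵢ/Kᵢ = 1 with Kᵢ = Pᵢˢᵃᵗ/P ⇒ 1/P = Σzᵢ/Pᵢˢᵃᵗ.
1/P = 0.5555/360.7 + 0.1472/265.7 + 0.2973/90.6 = 0.0053755 ⇒ P = 186.0283 kPa
xᵢ = zᵢP/Pᵢˢᵃᵗ ⇒ x_A = 0.5555·186.0283/360.7 = 0.2865

Pdew = 186.0283 kPa, x_A = 0.2865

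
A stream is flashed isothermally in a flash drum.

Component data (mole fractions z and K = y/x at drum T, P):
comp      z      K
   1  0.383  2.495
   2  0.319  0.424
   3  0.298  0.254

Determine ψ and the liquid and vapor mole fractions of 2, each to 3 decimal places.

ψ = 0.168, x_2 = 0.353, y_2 = 0.150

Let ψ = V/F and solve Σ zᵢ(Kᵢ−1)/(1+ψ(Kᵢ−1)) = 0.
g(0) = ΣzᵢKᵢ − 1 = 0.167 and g(1) = 1 − Σzᵢ/Kᵢ = -1.079, so a root lies in (0, 1).
Newton iteration, ψ⁰ = 0.56:
  ψ = 0.560: g = -0.3414, g' = -0.973 → ψ = 0.209
  ψ = 0.209: g = -0.0362, g' = -0.866 → ψ = 0.167
  ψ = 0.167: g = 0.0005, g' = -0.894 → ψ = 0.168
Converged at ψ = 0.168.
Compositions from xᵢ = zᵢ/(1+ψ(Kᵢ−1)), yᵢ = Kᵢxᵢ:
  1: x = 0.306, y = 0.764
  2: x = 0.353, y = 0.150
  3: x = 0.341, y = 0.087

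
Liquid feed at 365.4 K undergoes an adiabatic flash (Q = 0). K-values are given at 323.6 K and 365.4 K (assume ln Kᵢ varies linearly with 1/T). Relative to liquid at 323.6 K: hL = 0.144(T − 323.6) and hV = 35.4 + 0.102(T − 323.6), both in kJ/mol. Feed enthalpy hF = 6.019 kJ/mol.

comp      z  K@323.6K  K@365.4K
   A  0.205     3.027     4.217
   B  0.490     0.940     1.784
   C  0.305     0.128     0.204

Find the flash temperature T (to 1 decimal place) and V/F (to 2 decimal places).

Adiabatic flash: solve Rachford–Rice at each trial T, then check hF = ψ·hV(T) + (1−ψ)·hL(T).
  T = 323.6 K: K = (3.027, 0.940, 0.128), RR gives ψ = 0.129, H_out = 4.571 kJ/mol
  T = 365.4 K: K = (4.217, 1.784, 0.204), RR gives ψ = 0.619, H_out = 26.860 kJ/mol
  T = 344.5 K: K = (3.609, 1.320, 0.164), RR gives ψ = 0.421, H_out = 17.530 kJ/mol
  T = 334.1 K: K = (3.316, 1.121, 0.145), RR gives ψ = 0.283, H_out = 11.419 kJ/mol
  T = 328.9 K: K = (3.172, 1.029, 0.137), RR gives ψ = 0.208, H_out = 8.069 kJ/mol
  T = 326.2 K: K = (3.098, 0.983, 0.132), RR gives ψ = 0.168, H_out = 6.292 kJ/mol
  T = 324.9 K: K = (3.062, 0.961, 0.130), RR gives ψ = 0.148, H_out = 5.432 kJ/mol
Linear interpolation between T = 324.9 (H_out = 5.432) and T = 326.2 (H_out = 6.292) on hF = 6.019 gives T ≈ 325.8 K, at which ψ = 0.16.

T = 325.8 K, V/F = 0.16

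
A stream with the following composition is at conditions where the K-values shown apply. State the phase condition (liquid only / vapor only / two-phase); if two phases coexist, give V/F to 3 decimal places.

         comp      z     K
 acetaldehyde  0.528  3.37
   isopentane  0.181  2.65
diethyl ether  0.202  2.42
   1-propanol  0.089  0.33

vapor only

ΣzᵢKᵢ = 2.777; Σzᵢ/Kᵢ = 0.578.
Since Σzᵢ/Kᵢ < 1 the mixture is above its dew point — single vapor phase.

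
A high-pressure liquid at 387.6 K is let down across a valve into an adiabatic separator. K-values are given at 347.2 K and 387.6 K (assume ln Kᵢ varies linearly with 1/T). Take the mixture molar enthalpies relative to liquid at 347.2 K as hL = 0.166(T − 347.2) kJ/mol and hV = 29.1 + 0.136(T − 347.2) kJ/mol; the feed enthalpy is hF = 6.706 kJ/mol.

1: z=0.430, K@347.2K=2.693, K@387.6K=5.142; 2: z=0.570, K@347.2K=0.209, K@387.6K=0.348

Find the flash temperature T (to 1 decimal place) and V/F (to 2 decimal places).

T = 348.6 K, V/F = 0.22

Adiabatic flash: solve Rachford–Rice at each trial T, then check hF = ψ·hV(T) + (1−ψ)·hL(T).
  T = 347.2 K: K = (2.693, 0.209), RR gives ψ = 0.207, H_out = 6.022 kJ/mol
  T = 387.6 K: K = (5.142, 0.348), RR gives ψ = 0.522, H_out = 21.261 kJ/mol
  T = 367.4 K: K = (3.788, 0.273), RR gives ψ = 0.387, H_out = 14.392 kJ/mol
  T = 357.3 K: K = (3.209, 0.240), RR gives ψ = 0.308, H_out = 10.540 kJ/mol
  T = 352.2 K: K = (2.941, 0.224), RR gives ψ = 0.260, H_out = 8.371 kJ/mol
  T = 349.7 K: K = (2.815, 0.216), RR gives ψ = 0.235, H_out = 7.229 kJ/mol
  T = 348.4 K: K = (2.751, 0.213), RR gives ψ = 0.221, H_out = 6.610 kJ/mol
Linear interpolation between T = 348.4 (H_out = 6.610) and T = 349.7 (H_out = 7.229) on hF = 6.706 gives T ≈ 348.6 K, at which ψ = 0.22.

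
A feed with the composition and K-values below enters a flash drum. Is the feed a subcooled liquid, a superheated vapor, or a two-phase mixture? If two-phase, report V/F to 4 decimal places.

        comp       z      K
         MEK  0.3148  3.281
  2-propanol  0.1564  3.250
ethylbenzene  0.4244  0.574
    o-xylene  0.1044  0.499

ΣzᵢKᵢ = 1.8369; Σzᵢ/Kᵢ = 1.0927.
Both exceed 1, so a two-phase solution exists.
Material balance + equilibrium reduce to Σ zᵢ(Kᵢ−1)/(1+ψ(Kᵢ−1)) = 0.
Newton–Raphson from ψ = 0.5:
  ψ = 0.5000: g = 0.20155, g' = -0.7038 → ψ = 0.7864
  ψ = 0.7864: g = 0.02592, g' = -0.5586 → ψ = 0.8328
  ψ = 0.8328: g = 0.00015, g' = -0.5528 → ψ = 0.8330
Converged at ψ = 0.8330.

two-phase, V/F = 0.8330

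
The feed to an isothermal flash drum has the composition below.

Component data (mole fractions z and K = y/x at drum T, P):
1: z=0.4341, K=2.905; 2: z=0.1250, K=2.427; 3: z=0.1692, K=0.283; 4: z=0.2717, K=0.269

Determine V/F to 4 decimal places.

Newton iteration, V/F⁰ = 0.41:
  V/F = 0.4100: g = 0.12140, g' = -1.0685 → V/F = 0.5236
  V/F = 0.5236: g = 0.00007, g' = -1.0823 → V/F = 0.5237
Converged at V/F = 0.5237.

V/F = 0.5237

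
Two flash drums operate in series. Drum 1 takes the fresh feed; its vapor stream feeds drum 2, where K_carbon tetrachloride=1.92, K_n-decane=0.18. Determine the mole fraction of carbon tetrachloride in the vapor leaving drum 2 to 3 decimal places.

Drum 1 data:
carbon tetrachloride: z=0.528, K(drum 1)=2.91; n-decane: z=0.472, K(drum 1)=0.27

Drum 1:
Material balance + equilibrium reduce to Σ zᵢ(Kᵢ−1)/(1+ψ₁(Kᵢ−1)) = 0.
Feasibility: ΣzᵢKᵢ = 1.664, Σzᵢ/Kᵢ = 1.930 — both > 1, two phases present.
Binary case is linear: z₁(K₁−1)(1+ψ₁(K₂−1)) + z₂(K₂−1)(1+ψ₁(K₁−1)) = 0
⇒ ψ₁ = [z₁(K₁−1)+z₂(K₂−1)] / [−(K₁−1)(K₂−1)] = 0.6639/1.3943 = 0.476
Drum-1 compositions:
  carbon tetrachloride: x = 0.277, y = 0.805
  n-decane: x = 0.723, y = 0.195
Drum-2 feed = drum-1 vapor: z₂ = (0.8047, 0.1953).
Drum 2:
Rachford–Rice: g(ψ₂) = Σ zᵢ(Kᵢ−1)/(1+ψ₂(Kᵢ−1)) = 0.
g(0) = ΣzᵢKᵢ − 1 = 0.580 and g(1) = 1 − Σzᵢ/Kᵢ = -0.504, so a root lies in (0, 1).
Binary case is linear: z₁(K₁−1)(1+ψ₂(K₂−1)) + z₂(K₂−1)(1+ψ₂(K₁−1)) = 0
⇒ ψ₂ = [z₁(K₁−1)+z₂(K₂−1)] / [−(K₁−1)(K₂−1)] = 0.5801/0.7544 = 0.769
  carbon tetrachloride: x = 0.471, y = 0.905
  n-decane: x = 0.529, y = 0.095

y_carbon tetrachloride (drum 2) = 0.905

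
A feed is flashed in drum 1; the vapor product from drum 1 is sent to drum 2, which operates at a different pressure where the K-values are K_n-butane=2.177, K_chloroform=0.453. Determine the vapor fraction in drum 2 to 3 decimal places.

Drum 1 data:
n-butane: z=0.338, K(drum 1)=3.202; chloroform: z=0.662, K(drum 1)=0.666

V/F (drum 2) = 0.280

Drum 1:
Rachford–Rice: g(ψ₁) = Σ zᵢ(Kᵢ−1)/(1+ψ₁(Kᵢ−1)) = 0.
g(0) = ΣzᵢKᵢ − 1 = 0.523 and g(1) = 1 − Σzᵢ/Kᵢ = -0.100, so a root lies in (0, 1).
Iterate (Newton) starting at ψ₁ = 0.3:
  ψ₁ = 0.300: g = 0.2025, g' = -0.686 → ψ₁ = 0.595
  ψ₁ = 0.595: g = 0.0461, g' = -0.422 → ψ₁ = 0.705
  ψ₁ = 0.705: g = 0.0026, g' = -0.378 → ψ₁ = 0.711
Converged at ψ₁ = 0.711.
Drum-1 compositions:
  n-butane: x = 0.132, y = 0.422
  chloroform: x = 0.868, y = 0.578
Drum-2 feed = drum-1 vapor: z₂ = (0.4217, 0.5783).
Drum 2:
Rachford–Rice: g(ψ₂) = Σ zᵢ(Kᵢ−1)/(1+ψ₂(Kᵢ−1)) = 0.
g(0) = ΣzᵢKᵢ − 1 = 0.180 and g(1) = 1 − Σzᵢ/Kᵢ = -0.470, so a root lies in (0, 1).
Binary case is linear: z₁(K₁−1)(1+ψ₂(K₂−1)) + z₂(K₂−1)(1+ψ₂(K₁−1)) = 0
⇒ ψ₂ = [z₁(K₁−1)+z₂(K₂−1)] / [−(K₁−1)(K₂−1)] = 0.1800/0.6438 = 0.280
  n-butane: x = 0.317, y = 0.691
  chloroform: x = 0.683, y = 0.309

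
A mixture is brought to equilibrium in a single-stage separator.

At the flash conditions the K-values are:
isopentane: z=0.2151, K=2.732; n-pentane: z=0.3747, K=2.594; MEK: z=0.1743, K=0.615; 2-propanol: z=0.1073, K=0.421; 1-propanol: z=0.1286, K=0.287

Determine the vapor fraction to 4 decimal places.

Newton–Raphson from ψ = 0.5:
  ψ = 0.5000: g = 0.21899, g' = -0.7489 → ψ = 0.7924
  ψ = 0.7924: g = -0.00120, g' = -0.8223 → ψ = 0.7910
Converged at ψ = 0.7910.

ψ = 0.7910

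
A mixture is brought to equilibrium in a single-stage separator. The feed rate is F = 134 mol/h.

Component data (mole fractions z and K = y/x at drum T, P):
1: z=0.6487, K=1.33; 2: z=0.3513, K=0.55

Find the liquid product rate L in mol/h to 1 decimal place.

L = 83.5 mol/h

Let β = V/F and solve Σ zᵢ(Kᵢ−1)/(1+β(Kᵢ−1)) = 0.
g(0) = ΣzᵢKᵢ − 1 = 0.0560 and g(1) = 1 − Σzᵢ/Kᵢ = -0.1265, so a root lies in (0, 1).
Binary case is linear: z₁(K₁−1)(1+β(K₂−1)) + z₂(K₂−1)(1+β(K₁−1)) = 0
⇒ β = [z₁(K₁−1)+z₂(K₂−1)] / [−(K₁−1)(K₂−1)] = 0.05599/0.14850 = 0.3770
Then V = β·F = 0.3770·134 = 50.5 mol/h and L = F − V = 83.5 mol/h.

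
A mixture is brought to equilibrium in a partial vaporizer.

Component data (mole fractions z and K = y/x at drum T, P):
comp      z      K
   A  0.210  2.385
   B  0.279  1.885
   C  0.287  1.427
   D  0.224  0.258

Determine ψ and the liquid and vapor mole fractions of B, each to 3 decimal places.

Newton iteration, ψ⁰ = 0.5:
  ψ = 0.500: g = 0.1798, g' = -0.593 → ψ = 0.803
  ψ = 0.803: g = -0.0381, g' = -0.949 → ψ = 0.763
  ψ = 0.763: g = -0.0019, g' = -0.858 → ψ = 0.761
Converged at ψ = 0.761.
Compositions from xᵢ = zᵢ/(1+ψ(Kᵢ−1)), yᵢ = Kᵢxᵢ:
  A: x = 0.102, y = 0.244
  B: x = 0.167, y = 0.314
  C: x = 0.217, y = 0.309
  D: x = 0.514, y = 0.133

ψ = 0.761, x_B = 0.167, y_B = 0.314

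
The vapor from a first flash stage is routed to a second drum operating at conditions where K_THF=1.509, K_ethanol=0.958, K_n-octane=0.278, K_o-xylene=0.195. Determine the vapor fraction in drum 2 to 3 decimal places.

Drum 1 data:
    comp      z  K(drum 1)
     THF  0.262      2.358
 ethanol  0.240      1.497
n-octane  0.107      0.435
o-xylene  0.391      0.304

Drum 1:
Rachford–Rice: g(ψ₁) = Σ zᵢ(Kᵢ−1)/(1+ψ₁(Kᵢ−1)) = 0.
Check two-phase: ΣzᵢKᵢ = 1.142 > 1 and Σzᵢ/Kᵢ = 1.804 > 1, so g(0) = 0.142 > 0 and g(1) = -0.804 < 0.
Newton iteration, ψ₁⁰ = 0.67:
  ψ₁ = 0.670: g = -0.3314, g' = -0.919 → ψ₁ = 0.309
  ψ₁ = 0.309: g = -0.0662, g' = -0.642 → ψ₁ = 0.206
Converged at ψ₁ = 0.206.
Drum-1 compositions:
  THF: x = 0.205, y = 0.483
  ethanol: x = 0.218, y = 0.326
  n-octane: x = 0.121, y = 0.053
  o-xylene: x = 0.457, y = 0.139
Drum-2 feed = drum-1 vapor: z₂ = (0.4827, 0.3259, 0.0527, 0.1388).
Drum 2:
Let ψ₂ = V/F and solve Σ zᵢ(Kᵢ−1)/(1+ψ₂(Kᵢ−1)) = 0.
Feasibility: ΣzᵢKᵢ = 1.082, Σzᵢ/Kᵢ = 1.561 — both > 1, two phases present.
Newton–Raphson from ψ₂ = 0.68:
  ψ₂ = 0.680: g = -0.1531, g' = -0.615 → ψ₂ = 0.431
  ψ₂ = 0.431: g = -0.0387, g' = -0.353 → ψ₂ = 0.321
  ψ₂ = 0.321: g = -0.0030, g' = -0.303 → ψ₂ = 0.312
  ψ₂ = 0.312: g = -0.0000, g' = -0.300 → ψ₂ = 0.311
Converged at ψ₂ = 0.311.
  THF: x = 0.417, y = 0.629
  ethanol: x = 0.330, y = 0.316
  n-octane: x = 0.068, y = 0.019
  o-xylene: x = 0.185, y = 0.036

V/F (drum 2) = 0.311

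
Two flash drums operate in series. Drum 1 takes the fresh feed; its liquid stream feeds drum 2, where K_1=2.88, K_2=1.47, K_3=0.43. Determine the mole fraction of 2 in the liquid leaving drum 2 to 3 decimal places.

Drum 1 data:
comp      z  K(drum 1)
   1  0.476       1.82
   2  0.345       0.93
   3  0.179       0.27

x_2 (drum 2) = 0.258

Drum 1:
Rachford–Rice: g(ψ₁) = Σ zᵢ(Kᵢ−1)/(1+ψ₁(Kᵢ−1)) = 0.
Check two-phase: ΣzᵢKᵢ = 1.236 > 1 and Σzᵢ/Kᵢ = 1.295 > 1, so g(0) = 0.236 > 0 and g(1) = -0.295 < 0.
Newton iteration, ψ₁⁰ = 0.53:
  ψ₁ = 0.530: g = 0.0339, g' = -0.411 → ψ₁ = 0.612
  ψ₁ = 0.612: g = -0.0017, g' = -0.456 → ψ₁ = 0.609
Converged at ψ₁ = 0.609.
Drum-1 compositions:
  1: x = 0.318, y = 0.578
  2: x = 0.360, y = 0.335
  3: x = 0.322, y = 0.087
Drum-2 feed = drum-1 liquid: z₂ = (0.3175, 0.3604, 0.3221).
Drum 2:
Let ψ₂ = V/F and solve Σ zᵢ(Kᵢ−1)/(1+ψ₂(Kᵢ−1)) = 0.
g(0) = ΣzᵢKᵢ − 1 = 0.583 and g(1) = 1 − Σzᵢ/Kᵢ = -0.105, so a root lies in (0, 1).
Newton–Raphson from ψ₂ = 0.65:
  ψ₂ = 0.650: g = 0.1067, g' = -0.538 → ψ₂ = 0.848
  ψ₂ = 0.848: g = -0.0044, g' = -0.600 → ψ₂ = 0.841
Converged at ψ₂ = 0.841.
  1: x = 0.123, y = 0.354
  2: x = 0.258, y = 0.380
  3: x = 0.619, y = 0.266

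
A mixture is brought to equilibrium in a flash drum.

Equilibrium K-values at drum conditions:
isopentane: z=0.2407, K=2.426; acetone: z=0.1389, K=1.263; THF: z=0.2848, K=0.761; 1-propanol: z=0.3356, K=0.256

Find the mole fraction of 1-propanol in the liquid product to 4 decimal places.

x_1-propanol = 0.3609

Rachford–Rice: g(ψ) = Σ zᵢ(Kᵢ−1)/(1+ψ(Kᵢ−1)) = 0.
g(0) = ΣzᵢKᵢ − 1 = 0.0620 and g(1) = 1 − Σzᵢ/Kᵢ = -0.8944, so a root lies in (0, 1).
Newton iteration, ψ⁰ = 0.41:
  ψ = 0.4100: g = -0.18517, g' = -0.6074 → ψ = 0.1051
  ψ = 0.1051: g = -0.00666, g' = -0.6150 → ψ = 0.0943
  ψ = 0.0943: g = 0.00003, g' = -0.6213 → ψ = 0.0944
Converged at ψ = 0.0944.
Compositions from xᵢ = zᵢ/(1+ψ(Kᵢ−1)), yᵢ = Kᵢxᵢ:
  isopentane: x = 0.2122, y = 0.5147
  acetone: x = 0.1355, y = 0.1712
  THF: x = 0.2914, y = 0.2217
  1-propanol: x = 0.3609, y = 0.0924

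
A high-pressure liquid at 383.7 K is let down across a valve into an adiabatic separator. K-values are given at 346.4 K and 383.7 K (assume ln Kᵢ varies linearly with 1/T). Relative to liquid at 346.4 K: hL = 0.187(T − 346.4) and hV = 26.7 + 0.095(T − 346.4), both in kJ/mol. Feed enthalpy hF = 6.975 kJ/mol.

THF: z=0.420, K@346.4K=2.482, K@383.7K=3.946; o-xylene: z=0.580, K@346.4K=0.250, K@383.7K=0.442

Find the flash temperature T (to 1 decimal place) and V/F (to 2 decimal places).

Adiabatic flash: solve Rachford–Rice at each trial T, then check hF = ψ·hV(T) + (1−ψ)·hL(T).
  T = 346.4 K: K = (2.482, 0.250), RR gives ψ = 0.169, H_out = 4.503 kJ/mol
  T = 383.7 K: K = (3.946, 0.442), RR gives ψ = 0.556, H_out = 19.908 kJ/mol
  T = 365.0 K: K = (3.165, 0.337), RR gives ψ = 0.366, H_out = 12.614 kJ/mol
  T = 355.7 K: K = (2.812, 0.291), RR gives ψ = 0.273, H_out = 8.784 kJ/mol
  T = 351.0 K: K = (2.642, 0.270), RR gives ψ = 0.222, H_out = 6.696 kJ/mol
  T = 353.4 K: K = (2.728, 0.281), RR gives ψ = 0.248, H_out = 7.779 kJ/mol
Linear interpolation between T = 351.0 (H_out = 6.696) and T = 353.4 (H_out = 7.779) on hF = 6.975 gives T ≈ 351.6 K, at which ψ = 0.23.

T = 351.6 K, V/F = 0.23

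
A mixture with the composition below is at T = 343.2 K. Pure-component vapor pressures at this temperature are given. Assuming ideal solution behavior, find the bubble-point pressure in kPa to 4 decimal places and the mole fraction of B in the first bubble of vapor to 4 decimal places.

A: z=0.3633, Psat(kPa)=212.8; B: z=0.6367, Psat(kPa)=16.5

Pbub = 87.8158 kPa, y_B = 0.1196

At the bubble point ψ → 0, so ΣzᵢKᵢ = 1 with Kᵢ = Pᵢˢᵃᵗ/P ⇒ P = ΣzᵢPᵢˢᵃᵗ.
P = 0.3633·212.8 + 0.6367·16.5 = 87.8158 kPa
yᵢ = zᵢPᵢˢᵃᵗ/P ⇒ y_B = 0.6367·16.5/87.8158 = 0.1196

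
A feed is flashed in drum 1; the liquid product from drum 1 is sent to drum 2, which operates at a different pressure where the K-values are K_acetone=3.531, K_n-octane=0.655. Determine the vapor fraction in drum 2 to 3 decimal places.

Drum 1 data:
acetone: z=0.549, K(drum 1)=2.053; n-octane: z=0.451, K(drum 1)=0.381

Drum 1:
Rachford–Rice: g(ψ₁) = Σ zᵢ(Kᵢ−1)/(1+ψ₁(Kᵢ−1)) = 0.
g(0) = ΣzᵢKᵢ − 1 = 0.299 and g(1) = 1 − Σzᵢ/Kᵢ = -0.451, so a root lies in (0, 1).
Newton–Raphson from ψ₁ = 0.5:
  ψ₁ = 0.500: g = -0.0256, g' = -0.624 → ψ₁ = 0.459
Converged at ψ₁ = 0.459.
Drum-1 compositions:
  acetone: x = 0.370, y = 0.760
  n-octane: x = 0.630, y = 0.240
Drum-2 feed = drum-1 liquid: z₂ = (0.3702, 0.6298).
Drum 2:
Newton iteration, ψ₂⁰ = 0.67:
  ψ₂ = 0.670: g = 0.0650, g' = -0.453 → ψ₂ = 0.813
  ψ₂ = 0.813: g = 0.0043, g' = -0.398 → ψ₂ = 0.824
Converged at ψ₂ = 0.824.
  acetone: x = 0.120, y = 0.424
  n-octane: x = 0.880, y = 0.576

V/F (drum 2) = 0.824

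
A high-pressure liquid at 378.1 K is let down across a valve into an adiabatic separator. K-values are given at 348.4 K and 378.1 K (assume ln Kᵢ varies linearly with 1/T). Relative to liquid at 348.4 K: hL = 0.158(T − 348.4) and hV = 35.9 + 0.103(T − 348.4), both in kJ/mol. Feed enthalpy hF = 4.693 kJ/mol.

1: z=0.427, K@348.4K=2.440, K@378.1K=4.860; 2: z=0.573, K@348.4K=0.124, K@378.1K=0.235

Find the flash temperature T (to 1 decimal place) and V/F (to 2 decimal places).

Adiabatic flash: solve Rachford–Rice at each trial T, then check hF = ψ·hV(T) + (1−ψ)·hL(T).
  T = 348.4 K: K = (2.440, 0.124), RR gives ψ = 0.090, H_out = 3.214 kJ/mol
  T = 378.1 K: K = (4.860, 0.235), RR gives ψ = 0.410, H_out = 18.732 kJ/mol
  T = 363.2 K: K = (3.488, 0.173), RR gives ψ = 0.286, H_out = 12.370 kJ/mol
  T = 355.8 K: K = (2.928, 0.147), RR gives ψ = 0.203, H_out = 8.387 kJ/mol
  T = 352.1 K: K = (2.676, 0.135), RR gives ψ = 0.152, H_out = 6.000 kJ/mol
  T = 350.2 K: K = (2.553, 0.129), RR gives ψ = 0.121, H_out = 4.628 kJ/mol
Linear interpolation between T = 350.2 (H_out = 4.628) and T = 352.1 (H_out = 6.000) on hF = 4.693 gives T ≈ 350.3 K, at which ψ = 0.12.

T = 350.3 K, V/F = 0.12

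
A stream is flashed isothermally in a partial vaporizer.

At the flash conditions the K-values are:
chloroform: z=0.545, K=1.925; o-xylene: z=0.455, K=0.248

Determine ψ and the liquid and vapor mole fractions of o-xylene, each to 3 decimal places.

ψ = 0.233, x_o-xylene = 0.552, y_o-xylene = 0.137

Let ψ = V/F and solve Σ zᵢ(Kᵢ−1)/(1+ψ(Kᵢ−1)) = 0.
Feasibility: ΣzᵢKᵢ = 1.162, Σzᵢ/Kᵢ = 2.118 — both > 1, two phases present.
Newton iteration, ψ⁰ = 0.36:
  ψ = 0.360: g = -0.0910, g' = -0.746 → ψ = 0.238
  ψ = 0.238: g = -0.0036, g' = -0.695 → ψ = 0.233
Converged at ψ = 0.233.
Compositions from xᵢ = zᵢ/(1+ψ(Kᵢ−1)), yᵢ = Kᵢxᵢ:
  chloroform: x = 0.448, y = 0.863
  o-xylene: x = 0.552, y = 0.137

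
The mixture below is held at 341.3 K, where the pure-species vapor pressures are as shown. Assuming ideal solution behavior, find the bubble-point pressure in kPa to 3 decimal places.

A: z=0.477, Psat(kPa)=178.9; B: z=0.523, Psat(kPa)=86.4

At the bubble point ψ → 0, so ΣzᵢKᵢ = 1 with Kᵢ = Pᵢˢᵃᵗ/P ⇒ P = ΣzᵢPᵢˢᵃᵗ.
P = 0.477·178.9 + 0.523·86.4 = 130.523 kPa

Pbub = 130.523 kPa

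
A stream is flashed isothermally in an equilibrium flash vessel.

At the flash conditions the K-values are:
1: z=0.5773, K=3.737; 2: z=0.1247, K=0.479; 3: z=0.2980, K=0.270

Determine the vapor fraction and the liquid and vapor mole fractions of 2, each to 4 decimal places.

Iterate (Newton) starting at ψ = 0.67:
  ψ = 0.6700: g = 0.03198, g' = -1.2268 → ψ = 0.6961
  ψ = 0.6961: g = -0.00031, g' = -1.2521 → ψ = 0.6958
Converged at ψ = 0.6958.
Compositions from xᵢ = zᵢ/(1+ψ(Kᵢ−1)), yᵢ = Kᵢxᵢ:
  1: x = 0.1988, y = 0.7428
  2: x = 0.1956, y = 0.0937
  3: x = 0.6056, y = 0.1635

ψ = 0.6958, x_2 = 0.1956, y_2 = 0.0937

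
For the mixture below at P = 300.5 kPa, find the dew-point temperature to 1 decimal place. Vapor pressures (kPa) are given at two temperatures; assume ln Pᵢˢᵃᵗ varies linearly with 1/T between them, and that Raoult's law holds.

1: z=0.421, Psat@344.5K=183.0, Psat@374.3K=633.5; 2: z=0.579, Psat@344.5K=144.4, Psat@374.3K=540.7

Dew-point temperature: Σzᵢ·P/Pᵢˢᵃᵗ(T) = 1. Interpolate ln Pᵢˢᵃᵗ = aᵢ + bᵢ/T.
  T = 344.5 K: ΣzᵢP/Pᵢˢᵃᵗ = 1.8962
  T = 374.3 K: ΣzᵢP/Pᵢˢᵃᵗ = 0.5215
  T = 359.4 K: ΣzᵢP/Pᵢˢᵃᵗ = 0.9680
  T = 351.9 K: ΣzᵢP/Pᵢˢᵃᵗ = 1.3482
  T = 355.6 K: ΣzᵢP/Pᵢˢᵃᵗ = 1.1429
  T = 357.5 K: ΣzᵢP/Pᵢˢᵃᵗ = 1.0513
  T = 358.4 K: ΣzᵢP/Pᵢˢᵃᵗ = 1.0109
  T = 358.9 K: ΣzᵢP/Pᵢˢᵃᵗ = 0.9892
  T = 358.6 K: ΣzᵢP/Pᵢˢᵃᵗ = 1.0021
Interpolating between 358.6 K and 358.9 K gives T ≈ 358.6 K.

T = 358.6 K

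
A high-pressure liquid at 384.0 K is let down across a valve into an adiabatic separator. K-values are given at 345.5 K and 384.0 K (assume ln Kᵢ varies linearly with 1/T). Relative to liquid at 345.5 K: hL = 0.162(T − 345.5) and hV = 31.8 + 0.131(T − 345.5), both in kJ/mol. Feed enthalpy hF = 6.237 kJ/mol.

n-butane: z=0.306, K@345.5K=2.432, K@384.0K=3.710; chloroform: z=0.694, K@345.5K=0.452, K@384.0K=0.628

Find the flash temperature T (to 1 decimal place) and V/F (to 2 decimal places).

T = 352.1 K, V/F = 0.16

Adiabatic flash: solve Rachford–Rice at each trial T, then check hF = ψ·hV(T) + (1−ψ)·hL(T).
  T = 345.5 K: K = (2.432, 0.452), RR gives ψ = 0.074, H_out = 2.345 kJ/mol
  T = 384.0 K: K = (3.710, 0.628), RR gives ψ = 0.566, H_out = 23.575 kJ/mol
  T = 364.8 K: K = (3.039, 0.538), RR gives ψ = 0.321, H_out = 13.158 kJ/mol
  T = 355.1 K: K = (2.725, 0.494), RR gives ψ = 0.202, H_out = 7.931 kJ/mol
  T = 350.3 K: K = (2.577, 0.473), RR gives ψ = 0.140, H_out = 5.215 kJ/mol
  T = 352.7 K: K = (2.650, 0.483), RR gives ψ = 0.172, H_out = 6.589 kJ/mol
Linear interpolation between T = 350.3 (H_out = 5.215) and T = 352.7 (H_out = 6.589) on hF = 6.237 gives T ≈ 352.1 K, at which ψ = 0.16.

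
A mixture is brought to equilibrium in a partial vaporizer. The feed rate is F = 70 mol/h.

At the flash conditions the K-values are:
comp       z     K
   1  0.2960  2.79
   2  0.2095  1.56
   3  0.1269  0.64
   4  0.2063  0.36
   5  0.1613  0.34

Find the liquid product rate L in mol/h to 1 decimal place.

Material balance + equilibrium reduce to Σ zᵢ(Kᵢ−1)/(1+ψ(Kᵢ−1)) = 0.
Feasibility: ΣzᵢKᵢ = 1.3630, Σzᵢ/Kᵢ = 1.4861 — both > 1, two phases present.
Newton iteration, ψ⁰ = 0.5:
  ψ = 0.5000: g = -0.03751, g' = -0.6679 → ψ = 0.4438
  ψ = 0.4438: g = -0.00012, g' = -0.6654 → ψ = 0.4437
Converged at ψ = 0.4437.
Then V = ψ·F = 0.4437·70 = 31.1 mol/h and L = F − V = 38.9 mol/h.

L = 38.9 mol/h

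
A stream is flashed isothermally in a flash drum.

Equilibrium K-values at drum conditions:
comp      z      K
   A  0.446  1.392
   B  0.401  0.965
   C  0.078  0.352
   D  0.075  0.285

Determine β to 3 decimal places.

Rachford–Rice: g(β) = Σ zᵢ(Kᵢ−1)/(1+β(Kᵢ−1)) = 0.
g(0) = ΣzᵢKᵢ − 1 = 0.057 and g(1) = 1 − Σzᵢ/Kᵢ = -0.221, so a root lies in (0, 1).
Iterate (Newton) starting at β = 0.5:
  β = 0.500: g = -0.0263, g' = -0.213 → β = 0.376
  β = 0.376: g = -0.0021, g' = -0.182 → β = 0.365
Converged at β = 0.365.

β = 0.365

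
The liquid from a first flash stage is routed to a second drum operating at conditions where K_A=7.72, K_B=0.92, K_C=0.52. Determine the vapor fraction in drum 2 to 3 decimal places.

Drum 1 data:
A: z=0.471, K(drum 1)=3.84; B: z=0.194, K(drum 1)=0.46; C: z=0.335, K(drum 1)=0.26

Drum 1:
Rachford–Rice: g(ψ₁) = Σ zᵢ(Kᵢ−1)/(1+ψ₁(Kᵢ−1)) = 0.
Feasibility: ΣzᵢKᵢ = 1.985, Σzᵢ/Kᵢ = 1.833 — both > 1, two phases present.
Iterate (Newton) starting at ψ₁ = 0.5:
  ψ₁ = 0.500: g = 0.0157, g' = -1.217 → ψ₁ = 0.513
Converged at ψ₁ = 0.513.
Drum-1 compositions:
  A: x = 0.192, y = 0.736
  B: x = 0.268, y = 0.123
  C: x = 0.540, y = 0.140
Drum-2 feed = drum-1 liquid: z₂ = (0.1917, 0.2683, 0.5400).
Drum 2:
Newton–Raphson from ψ₂ = 0.66:
  ψ₂ = 0.660: g = -0.1650, g' = -0.562 → ψ₂ = 0.366
  ψ₂ = 0.366: g = 0.0357, g' = -0.908 → ψ₂ = 0.406
  ψ₂ = 0.406: g = 0.0018, g' = -0.818 → ψ₂ = 0.408
Converged at ψ₂ = 0.408.
  A: x = 0.051, y = 0.396
  B: x = 0.277, y = 0.255
  C: x = 0.671, y = 0.349

V/F (drum 2) = 0.408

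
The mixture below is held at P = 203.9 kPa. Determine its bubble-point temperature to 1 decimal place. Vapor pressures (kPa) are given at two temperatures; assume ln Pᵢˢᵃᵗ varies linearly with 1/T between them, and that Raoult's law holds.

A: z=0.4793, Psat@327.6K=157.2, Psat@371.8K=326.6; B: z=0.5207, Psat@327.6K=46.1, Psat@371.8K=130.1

T = 366.1 K

Bubble-point temperature: ΣzᵢPᵢˢᵃᵗ(T) = P. Interpolate ln Pᵢˢᵃᵗ = aᵢ + bᵢ/T.
  T = 327.6 K: ΣzᵢPᵢˢᵃᵗ = 99.35 kPa
  T = 371.8 K: ΣzᵢPᵢˢᵃᵗ = 224.28 kPa
  T = 349.7 K: ΣzᵢPᵢˢᵃᵗ = 152.81 kPa
  T = 360.8 K: ΣzᵢPᵢˢᵃᵗ = 186.28 kPa
  T = 366.3 K: ΣzᵢPᵢˢᵃᵗ = 204.66 kPa
  T = 363.6 K: ΣzᵢPᵢˢᵃᵗ = 195.49 kPa
Interpolating between 363.6 K and 366.3 K gives T ≈ 366.1 K.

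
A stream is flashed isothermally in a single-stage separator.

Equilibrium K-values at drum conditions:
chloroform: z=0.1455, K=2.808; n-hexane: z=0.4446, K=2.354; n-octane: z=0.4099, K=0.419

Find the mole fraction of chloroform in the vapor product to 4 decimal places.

y_chloroform = 0.1756

Newton–Raphson from ψ = 0.5:
  ψ = 0.5000: g = 0.16147, g' = -0.6959 → ψ = 0.7320
  ψ = 0.7320: g = 0.00115, g' = -0.7126 → ψ = 0.7336
Converged at ψ = 0.7336.
Compositions from xᵢ = zᵢ/(1+ψ(Kᵢ−1)), yᵢ = Kᵢxᵢ:
  chloroform: x = 0.0625, y = 0.1756
  n-hexane: x = 0.2230, y = 0.5250
  n-octane: x = 0.7144, y = 0.2993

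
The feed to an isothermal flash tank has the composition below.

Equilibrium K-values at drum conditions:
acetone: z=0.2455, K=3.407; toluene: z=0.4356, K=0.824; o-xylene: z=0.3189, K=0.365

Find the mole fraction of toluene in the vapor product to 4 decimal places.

Newton–Raphson from V/F = 0.56:
  V/F = 0.5600: g = -0.14762, g' = -0.5843 → V/F = 0.3073
  V/F = 0.3073: g = 0.00699, g' = -0.6835 → V/F = 0.3176
  V/F = 0.3176: g = 0.00005, g' = -0.6738 → V/F = 0.3177
Converged at V/F = 0.3177.
Compositions from xᵢ = zᵢ/(1+V/F(Kᵢ−1)), yᵢ = Kᵢxᵢ:
  acetone: x = 0.1391, y = 0.4740
  toluene: x = 0.4614, y = 0.3802
  o-xylene: x = 0.3995, y = 0.1458

y_toluene = 0.3802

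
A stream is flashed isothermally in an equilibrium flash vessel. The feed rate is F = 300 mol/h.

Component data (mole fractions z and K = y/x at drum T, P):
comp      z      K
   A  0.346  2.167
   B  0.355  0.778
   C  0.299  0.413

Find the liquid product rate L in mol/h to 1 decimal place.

L = 208.9 mol/h

Rachford–Rice: g(V/F) = Σ zᵢ(Kᵢ−1)/(1+V/F(Kᵢ−1)) = 0.
g(0) = ΣzᵢKᵢ − 1 = 0.149 and g(1) = 1 − Σzᵢ/Kᵢ = -0.340, so a root lies in (0, 1).
Newton–Raphson from V/F = 0.39:
  V/F = 0.390: g = -0.0364, g' = -0.417 → V/F = 0.303
  V/F = 0.303: g = 0.0005, g' = -0.430 → V/F = 0.304
Converged at V/F = 0.304.
Then V = V/F·F = 0.3038·300 = 91.1 mol/h and L = F − V = 208.9 mol/h.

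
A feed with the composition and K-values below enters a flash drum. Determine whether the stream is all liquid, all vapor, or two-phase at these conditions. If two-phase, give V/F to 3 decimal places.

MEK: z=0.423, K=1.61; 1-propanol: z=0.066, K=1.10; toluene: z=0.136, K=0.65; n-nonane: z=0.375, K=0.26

all liquid

ΣzᵢKᵢ = 0.940; Σzᵢ/Kᵢ = 1.974.
Since ΣzᵢKᵢ < 1 the mixture is below its bubble point — single liquid phase.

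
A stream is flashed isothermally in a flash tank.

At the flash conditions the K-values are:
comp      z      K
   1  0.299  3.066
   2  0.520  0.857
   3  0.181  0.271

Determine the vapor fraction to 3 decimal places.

Iterate (Newton) starting at ψ = 0.39:
  ψ = 0.390: g = 0.0790, g' = -0.591 → ψ = 0.524
  ψ = 0.524: g = 0.0029, g' = -0.559 → ψ = 0.529
Converged at ψ = 0.529.

ψ = 0.529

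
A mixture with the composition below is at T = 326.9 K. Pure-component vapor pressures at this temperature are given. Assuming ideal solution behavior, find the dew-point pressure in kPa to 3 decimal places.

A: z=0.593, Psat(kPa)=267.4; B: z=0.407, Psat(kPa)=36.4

Pdew = 74.633 kPa

At the dew point ψ → 1, so Σzᵢ/Kᵢ = 1 with Kᵢ = Pᵢˢᵃᵗ/P ⇒ 1/P = Σzᵢ/Pᵢˢᵃᵗ.
1/P = 0.593/267.4 + 0.407/36.4 = 0.013399 ⇒ P = 74.633 kPa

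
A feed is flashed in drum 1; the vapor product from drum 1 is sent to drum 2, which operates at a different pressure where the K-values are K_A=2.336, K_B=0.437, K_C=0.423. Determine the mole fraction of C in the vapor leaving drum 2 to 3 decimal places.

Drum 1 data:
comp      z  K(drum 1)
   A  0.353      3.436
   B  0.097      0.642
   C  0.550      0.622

Drum 1:
Iterate (Newton) starting at ψ₁ = 0.5:
  ψ₁ = 0.500: g = 0.0890, g' = -0.564 → ψ₁ = 0.658
  ψ₁ = 0.658: g = 0.0082, g' = -0.470 → ψ₁ = 0.675
  ψ₁ = 0.675: g = 0.0001, g' = -0.463 → ψ₁ = 0.676
Converged at ψ₁ = 0.676.
Drum-1 compositions:
  A: x = 0.133, y = 0.458
  B: x = 0.128, y = 0.082
  C: x = 0.739, y = 0.459
Drum-2 feed = drum-1 vapor: z₂ = (0.4584, 0.0821, 0.4594).
Drum 2:
Material balance + equilibrium reduce to Σ zᵢ(Kᵢ−1)/(1+ψ₂(Kᵢ−1)) = 0.
Feasibility: ΣzᵢKᵢ = 1.301, Σzᵢ/Kᵢ = 1.470 — both > 1, two phases present.
Newton iteration, ψ₂⁰ = 0.31:
  ψ₂ = 0.310: g = 0.0542, g' = -0.674 → ψ₂ = 0.390
  ψ₂ = 0.390: g = 0.0011, g' = -0.651 → ψ₂ = 0.392
Converged at ψ₂ = 0.392.
  A: x = 0.301, y = 0.703
  B: x = 0.105, y = 0.046
  C: x = 0.594, y = 0.251

y_C (drum 2) = 0.251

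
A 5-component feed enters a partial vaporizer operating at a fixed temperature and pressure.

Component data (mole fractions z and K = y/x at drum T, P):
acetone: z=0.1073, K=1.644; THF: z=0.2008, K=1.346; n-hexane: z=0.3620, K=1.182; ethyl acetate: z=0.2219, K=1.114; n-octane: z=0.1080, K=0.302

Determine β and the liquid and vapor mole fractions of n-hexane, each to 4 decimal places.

β = 0.8304, x_n-hexane = 0.3145, y_n-hexane = 0.3717

Let β = V/F and solve Σ zᵢ(Kᵢ−1)/(1+β(Kᵢ−1)) = 0.
Feasibility: ΣzᵢKᵢ = 1.1544, Σzᵢ/Kᵢ = 1.0775 — both > 1, two phases present.
Newton–Raphson from β = 0.42:
  β = 0.4200: g = 0.09375, g' = -0.1642 → β = 0.9910
  β = 0.9910: g = -0.07206, g' = -0.5945 → β = 0.8698
  β = 0.8698: g = -0.01428, g' = -0.3847 → β = 0.8327
  β = 0.8327: g = -0.00076, g' = -0.3448 → β = 0.8304
Converged at β = 0.8304.
Compositions from xᵢ = zᵢ/(1+β(Kᵢ−1)), yᵢ = Kᵢxᵢ:
  acetone: x = 0.0699, y = 0.1149
  THF: x = 0.1560, y = 0.2100
  n-hexane: x = 0.3145, y = 0.3717
  ethyl acetate: x = 0.2027, y = 0.2258
  n-octane: x = 0.2569, y = 0.0776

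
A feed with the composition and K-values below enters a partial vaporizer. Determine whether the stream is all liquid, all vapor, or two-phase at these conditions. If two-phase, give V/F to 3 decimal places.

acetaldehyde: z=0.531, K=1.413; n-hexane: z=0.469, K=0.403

ΣzᵢKᵢ = 0.939; Σzᵢ/Kᵢ = 1.540.
Since ΣzᵢKᵢ < 1 the mixture is below its bubble point — single liquid phase.

all liquid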